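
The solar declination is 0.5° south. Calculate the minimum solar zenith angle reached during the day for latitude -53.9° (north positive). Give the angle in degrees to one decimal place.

53.4°

At local solar noon the hour angle is zero, so the zenith angle is |φ − δ| = |-53.9° − (-0.5°)| = 53.4°.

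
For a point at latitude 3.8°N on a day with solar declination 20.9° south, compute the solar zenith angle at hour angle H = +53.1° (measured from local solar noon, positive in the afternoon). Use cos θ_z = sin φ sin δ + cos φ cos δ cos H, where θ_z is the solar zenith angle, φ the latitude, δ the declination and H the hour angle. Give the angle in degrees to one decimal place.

57.6°

cos θ_z = sin φ sin δ + cos φ cos δ cos H = (0.0663)(-0.3567) + (0.9978)(0.9342)(0.6004) = 0.5360.
θ_z = arccos(0.5360) = 57.59°.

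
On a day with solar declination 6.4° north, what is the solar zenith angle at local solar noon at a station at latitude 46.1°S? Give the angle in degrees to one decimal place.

At local solar noon the hour angle is zero, so the zenith angle is |φ − δ| = |-46.1° − (6.4°)| = 52.5°.

52.5°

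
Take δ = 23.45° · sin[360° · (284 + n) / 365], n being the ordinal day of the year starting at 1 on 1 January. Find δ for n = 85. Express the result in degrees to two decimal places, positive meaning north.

360 × (284 + 85) / 365 = 363.945°; sin(363.945°) = 0.0688.
δ = 23.45 × 0.0688 = 1.613° ≈ +1.61°.

+1.61°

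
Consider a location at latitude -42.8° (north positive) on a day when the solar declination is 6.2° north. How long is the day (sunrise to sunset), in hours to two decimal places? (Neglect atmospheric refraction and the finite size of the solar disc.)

11.23 hours

The sunset hour angle satisfies cos H_s = −tan φ tan δ = 0.1006, giving H_s = 84.23°.
Day length = 2 H_s / 15° h⁻¹ = 168.46° / 15 = 11.231 h.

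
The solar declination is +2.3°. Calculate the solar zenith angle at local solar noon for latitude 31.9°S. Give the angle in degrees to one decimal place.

34.2°

At local solar noon the hour angle is zero, so the zenith angle is |φ − δ| = |-31.9° − (2.3°)| = 34.2°.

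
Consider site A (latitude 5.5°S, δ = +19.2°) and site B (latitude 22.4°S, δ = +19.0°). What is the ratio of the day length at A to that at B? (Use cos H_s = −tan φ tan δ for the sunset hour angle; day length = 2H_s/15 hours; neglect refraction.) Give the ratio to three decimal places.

A: H_s = arccos(−tan -5.5° · tan 19.2°) = 88.08°, so 2H_s/15 = 11.7440 h.
B: H_s = arccos(−tan -22.4° · tan 19.0°) = 81.84°, so 2H_s/15 = 10.9120 h.
Ratio A/B = 11.7440 / 10.9120 = 1.0762.

1.076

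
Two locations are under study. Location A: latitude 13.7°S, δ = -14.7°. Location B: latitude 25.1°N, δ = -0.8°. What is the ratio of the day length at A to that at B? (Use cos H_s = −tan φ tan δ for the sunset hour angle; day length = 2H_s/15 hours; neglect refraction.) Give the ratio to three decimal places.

A: H_s = arccos(−tan -13.7° · tan -14.7°) = 93.67°, so 2H_s/15 = 12.4893 h.
B: H_s = arccos(−tan 25.1° · tan -0.8°) = 89.63°, so 2H_s/15 = 11.9507 h.
Ratio A/B = 12.4893 / 11.9507 = 1.0451.

1.045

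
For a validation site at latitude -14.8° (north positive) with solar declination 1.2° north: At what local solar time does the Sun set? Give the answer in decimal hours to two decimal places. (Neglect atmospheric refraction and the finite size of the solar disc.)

17.98 h

The sunset hour angle satisfies cos H_s = −tan φ tan δ = 0.0055, giving H_s = 89.68°.
Sunset is at 12 + H_s/15 = 12 + 5.979 = 17.979 h local solar time.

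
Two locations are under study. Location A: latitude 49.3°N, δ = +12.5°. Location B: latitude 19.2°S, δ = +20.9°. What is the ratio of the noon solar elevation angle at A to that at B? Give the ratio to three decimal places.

1.066

A: 90° − |49.3 − (12.5)| = 53.20°.
B: 90° − |-19.2 − (20.9)| = 49.90°.
Ratio A/B = 53.2000 / 49.9000 = 1.0661.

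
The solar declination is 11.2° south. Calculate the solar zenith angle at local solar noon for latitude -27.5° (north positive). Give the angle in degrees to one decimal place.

16.3°

At local solar noon the hour angle is zero, so the zenith angle is |φ − δ| = |-27.5° − (-11.2°)| = 16.3°.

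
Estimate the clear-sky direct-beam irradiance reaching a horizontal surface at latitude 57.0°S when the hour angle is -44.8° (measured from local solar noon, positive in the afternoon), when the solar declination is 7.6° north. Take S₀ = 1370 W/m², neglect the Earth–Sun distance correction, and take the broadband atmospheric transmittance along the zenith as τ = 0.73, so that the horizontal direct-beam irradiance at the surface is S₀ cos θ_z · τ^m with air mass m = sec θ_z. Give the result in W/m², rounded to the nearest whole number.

117 W/m²

cos θ_z = sin φ sin δ + cos φ cos δ cos H = (-0.8387)(0.1323) + (0.5446)(0.9912)(0.7096) = 0.2721.
Air mass m = 1/cos θ_z = 1/0.2721 = 3.675; τ^m = 0.73^3.675 = 0.3146.
Surface direct beam = 1370 × 0.2721 × 0.3146 = 117.28 W/m².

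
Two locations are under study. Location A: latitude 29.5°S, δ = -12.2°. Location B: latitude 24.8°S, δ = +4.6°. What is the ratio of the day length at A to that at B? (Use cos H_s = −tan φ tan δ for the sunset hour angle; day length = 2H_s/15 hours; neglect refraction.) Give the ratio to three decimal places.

1.104

A: H_s = arccos(−tan -29.5° · tan -12.2°) = 97.03°, so 2H_s/15 = 12.9373 h.
B: H_s = arccos(−tan -24.8° · tan 4.6°) = 87.87°, so 2H_s/15 = 11.7160 h.
Ratio A/B = 12.9373 / 11.7160 = 1.1042.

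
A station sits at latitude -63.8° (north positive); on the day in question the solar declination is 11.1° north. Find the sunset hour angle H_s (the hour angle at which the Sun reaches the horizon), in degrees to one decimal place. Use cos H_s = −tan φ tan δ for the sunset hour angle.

The sunset hour angle satisfies cos H_s = −tan φ tan δ = 0.3987, giving H_s = 66.50°.

66.5°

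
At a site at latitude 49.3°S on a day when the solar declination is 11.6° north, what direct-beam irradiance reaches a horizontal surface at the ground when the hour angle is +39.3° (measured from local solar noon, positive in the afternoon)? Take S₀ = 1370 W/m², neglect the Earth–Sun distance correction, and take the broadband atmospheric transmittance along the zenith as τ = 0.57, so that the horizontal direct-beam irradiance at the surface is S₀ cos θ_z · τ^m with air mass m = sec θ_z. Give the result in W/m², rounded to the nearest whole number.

90 W/m²

cos θ_z = sin φ sin δ + cos φ cos δ cos H = (-0.7581)(0.2011) + (0.6521)(0.9796)(0.7738) = 0.3418.
Air mass m = 1/cos θ_z = 1/0.3418 = 2.926; τ^m = 0.57^2.926 = 0.1931.
Surface direct beam = 1370 × 0.3418 × 0.1931 = 90.42 W/m².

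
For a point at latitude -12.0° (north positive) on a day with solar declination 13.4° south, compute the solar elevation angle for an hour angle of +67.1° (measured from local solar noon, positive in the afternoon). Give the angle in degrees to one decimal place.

cos θ_z = sin(-12.0°) sin(-13.4°) + cos(-12.0°) cos(-13.4°) cos(67.10°) = 0.0482 + 0.3703 = 0.4185.
θ_z = arccos(0.4185) = 65.26°, so the elevation is 90° − 65.26° = 24.74°.

24.7°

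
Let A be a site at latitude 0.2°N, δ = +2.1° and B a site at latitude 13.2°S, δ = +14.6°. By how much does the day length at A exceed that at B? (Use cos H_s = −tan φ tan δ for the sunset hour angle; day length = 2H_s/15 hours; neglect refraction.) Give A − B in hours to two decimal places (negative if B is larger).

A: H_s = arccos(−tan 0.2° · tan 2.1°) = 90.01°, so 2H_s/15 = 12.0013 h.
B: H_s = arccos(−tan -13.2° · tan 14.6°) = 86.50°, so 2H_s/15 = 11.5333 h.
A − B = 12.0013 − 11.5333 = 0.4680 h.

+0.47 h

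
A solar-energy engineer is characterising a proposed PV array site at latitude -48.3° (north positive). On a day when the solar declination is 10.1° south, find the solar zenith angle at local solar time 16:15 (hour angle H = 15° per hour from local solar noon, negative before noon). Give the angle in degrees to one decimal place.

Hour angle H = 15° × (16.25 − 12) = 63.75°.
cos θ_z = sin(-48.3°) sin(-10.1°) + cos(-48.3°) cos(-10.1°) cos(63.75°) = 0.1309 + 0.2897 = 0.4206.
θ_z = arccos(0.4206) = 65.13°.

65.1°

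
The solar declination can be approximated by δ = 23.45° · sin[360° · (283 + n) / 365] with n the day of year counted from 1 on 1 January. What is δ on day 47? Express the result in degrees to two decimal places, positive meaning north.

-13.29°

360 × (283 + 47) / 365 = 325.479°; sin(325.479°) = -0.5667.
δ = 23.45 × -0.5667 = -13.289° ≈ -13.29°.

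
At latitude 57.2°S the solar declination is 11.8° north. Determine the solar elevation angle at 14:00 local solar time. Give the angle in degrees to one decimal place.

Hour angle H = 15° × (14 − 12) = 30.00°.
cos θ_z = sin(-57.2°) sin(11.8°) + cos(-57.2°) cos(11.8°) cos(30.00°) = -0.1719 + 0.4592 = 0.2873.
θ_z = arccos(0.2873) = 73.30°, so the elevation is 90° − 73.30° = 16.70°.

16.7°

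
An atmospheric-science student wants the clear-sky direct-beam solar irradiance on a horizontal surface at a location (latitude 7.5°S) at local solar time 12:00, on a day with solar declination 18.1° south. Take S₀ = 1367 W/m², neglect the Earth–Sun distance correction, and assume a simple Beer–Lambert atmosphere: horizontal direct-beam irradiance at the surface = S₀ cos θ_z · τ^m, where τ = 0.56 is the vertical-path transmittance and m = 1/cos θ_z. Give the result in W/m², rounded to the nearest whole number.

745 W/m²

Hour angle H = 15° × (12 − 12) = 0.00°.
cos θ_z = sin(-7.5°) sin(-18.1°) + cos(-7.5°) cos(-18.1°) cos(0.00°) = 0.0406 + 0.9424 = 0.9830.
Air mass m = 1/cos θ_z = 1/0.9830 = 1.017; τ^m = 0.56^1.017 = 0.5545.
Surface direct beam = 1367 × 0.9830 × 0.5545 = 745.12 W/m².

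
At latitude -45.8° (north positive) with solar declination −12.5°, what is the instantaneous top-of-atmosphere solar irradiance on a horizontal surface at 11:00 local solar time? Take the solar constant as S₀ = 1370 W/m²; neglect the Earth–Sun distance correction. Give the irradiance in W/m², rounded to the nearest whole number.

Hour angle H = 15° × (11 − 12) = -15.00°.
With φ = -45.8°, δ = -12.5°, H = -15.00°: sin φ sin δ = 0.1552, cos φ cos δ cos H = 0.6574, so cos θ_z = 0.8126.
Top-of-atmosphere irradiance = S₀ cos θ_z = 1370 × 0.8126 = 1113.26 W/m².

1113 W/m²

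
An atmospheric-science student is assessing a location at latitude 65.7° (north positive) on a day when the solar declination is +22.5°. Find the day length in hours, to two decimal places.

20.87 hours

The sunset hour angle satisfies cos H_s = −tan φ tan δ = -0.9174, giving H_s = 156.55°.
Day length = 2 H_s / 15° h⁻¹ = 313.10° / 15 = 20.873 h.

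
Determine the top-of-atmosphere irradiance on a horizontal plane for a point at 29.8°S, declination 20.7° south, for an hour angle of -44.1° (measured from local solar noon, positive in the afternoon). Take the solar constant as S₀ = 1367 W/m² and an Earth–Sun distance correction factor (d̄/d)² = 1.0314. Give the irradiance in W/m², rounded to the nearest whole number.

cos θ_z = sin(-29.8°) sin(-20.7°) + cos(-29.8°) cos(-20.7°) cos(-44.10°) = 0.1757 + 0.5829 = 0.7586.
Top-of-atmosphere irradiance = S₀ (d̄/d)² cos θ_z = 1367 × 1.0314 × 0.7586 = 1069.57 W/m².

1070 W/m²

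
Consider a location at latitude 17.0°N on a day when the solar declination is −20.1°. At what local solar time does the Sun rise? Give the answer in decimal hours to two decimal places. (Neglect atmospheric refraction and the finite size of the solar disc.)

6.43 h

cos H_s = −tan(17.0°) · tan(-20.1°) = 0.1119, so H_s = arccos(0.1119) = 83.58°.
Sunrise is at 12 − H_s/15 = 12 − 5.572 = 6.428 h local solar time.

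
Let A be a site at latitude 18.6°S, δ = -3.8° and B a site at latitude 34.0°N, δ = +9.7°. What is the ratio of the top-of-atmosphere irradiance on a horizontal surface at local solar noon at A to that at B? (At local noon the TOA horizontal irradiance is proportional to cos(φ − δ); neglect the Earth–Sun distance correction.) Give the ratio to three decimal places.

A: cos θ_z = cos(-18.6° − (-3.8°)) = 0.9668.
B: cos θ_z = cos(34.0° − (9.7°)) = 0.9114.
Ratio A/B = 0.9668 / 0.9114 = 1.0608.

1.061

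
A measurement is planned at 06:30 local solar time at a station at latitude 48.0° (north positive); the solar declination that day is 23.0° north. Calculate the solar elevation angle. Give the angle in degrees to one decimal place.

Hour angle H = 15° × (6.5 − 12) = -82.50°.
With φ = 48.0°, δ = 23.0°, H = -82.50°: sin φ sin δ = 0.2904, cos φ cos δ cos H = 0.0804, so cos θ_z = 0.3708.
θ_z = arccos(0.3708) = 68.24°, so the elevation is 90° − 68.24° = 21.76°.

21.8°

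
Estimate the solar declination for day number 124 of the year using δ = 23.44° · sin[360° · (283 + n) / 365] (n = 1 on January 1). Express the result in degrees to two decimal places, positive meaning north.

360 × (283 + 124) / 365 = 401.425°; sin(401.425°) = 0.6616.
δ = 23.44 × 0.6616 = 15.508° ≈ +15.51°.

+15.51°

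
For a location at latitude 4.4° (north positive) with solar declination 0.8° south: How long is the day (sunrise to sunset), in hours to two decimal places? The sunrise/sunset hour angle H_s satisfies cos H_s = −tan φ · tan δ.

11.99 hours

The sunset hour angle satisfies cos H_s = −tan φ tan δ = 0.0011, giving H_s = 89.94°.
Day length = 2 H_s / 15° h⁻¹ = 179.88° / 15 = 11.992 h.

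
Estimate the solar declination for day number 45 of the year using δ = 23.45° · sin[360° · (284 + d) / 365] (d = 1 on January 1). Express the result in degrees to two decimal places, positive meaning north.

360 × (284 + 45) / 365 = 324.493°; sin(324.493°) = -0.5808.
δ = 23.45 × -0.5808 = -13.620° ≈ -13.62°.

-13.62°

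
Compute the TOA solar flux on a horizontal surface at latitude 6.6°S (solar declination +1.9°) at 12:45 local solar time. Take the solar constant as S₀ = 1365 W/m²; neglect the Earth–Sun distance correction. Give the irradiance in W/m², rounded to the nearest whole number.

Hour angle H = 15° × (12.75 − 12) = 11.25°.
With φ = -6.6°, δ = 1.9°, H = 11.25°: sin φ sin δ = -0.0038, cos φ cos δ cos H = 0.9737, so cos θ_z = 0.9699.
Top-of-atmosphere irradiance = S₀ cos θ_z = 1365 × 0.9699 = 1323.91 W/m².

1324 W/m²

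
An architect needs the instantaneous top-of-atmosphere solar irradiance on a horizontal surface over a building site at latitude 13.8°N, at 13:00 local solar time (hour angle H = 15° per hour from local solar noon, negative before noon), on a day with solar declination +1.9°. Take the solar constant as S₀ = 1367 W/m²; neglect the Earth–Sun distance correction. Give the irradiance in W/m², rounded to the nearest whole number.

1292 W/m²

Hour angle H = 15° × (13 − 12) = 15.00°.
cos θ_z = sin(13.8°) sin(1.9°) + cos(13.8°) cos(1.9°) cos(15.00°) = 0.0079 + 0.9375 = 0.9454.
Top-of-atmosphere irradiance = S₀ cos θ_z = 1367 × 0.9454 = 1292.36 W/m².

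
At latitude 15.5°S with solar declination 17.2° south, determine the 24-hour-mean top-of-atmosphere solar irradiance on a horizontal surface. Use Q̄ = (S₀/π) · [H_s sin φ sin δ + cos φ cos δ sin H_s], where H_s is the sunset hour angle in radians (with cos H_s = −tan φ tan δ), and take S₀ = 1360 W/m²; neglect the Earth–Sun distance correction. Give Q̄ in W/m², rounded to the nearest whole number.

The sunset hour angle satisfies cos H_s = −tan φ tan δ = -0.0858, giving H_s = 94.92°. In radians, H_s = 1.6567.
H_s sin φ sin δ = 1.6567 × -0.2672 × -0.2957 = 0.1309.
cos φ cos δ sin H_s = 0.9636 × 0.9553 × 0.9963 = 0.9171.
Q̄ = (1360/π) × (0.1309 + 0.9171) = 432.90 × 1.0480 = 453.68 W/m².

454 W/m²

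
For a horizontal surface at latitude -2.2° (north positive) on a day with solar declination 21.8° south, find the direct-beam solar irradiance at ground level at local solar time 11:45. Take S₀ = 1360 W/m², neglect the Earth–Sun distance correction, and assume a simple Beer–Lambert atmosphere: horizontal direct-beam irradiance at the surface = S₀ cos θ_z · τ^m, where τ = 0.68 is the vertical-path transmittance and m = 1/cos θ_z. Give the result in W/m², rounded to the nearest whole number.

848 W/m²

Hour angle H = 15° × (11.75 − 12) = -3.75°.
cos θ_z = sin(-2.2°) sin(-21.8°) + cos(-2.2°) cos(-21.8°) cos(-3.75°) = 0.0143 + 0.9258 = 0.9401.
Air mass m = 1/cos θ_z = 1/0.9401 = 1.064; τ^m = 0.68^1.064 = 0.6634.
Surface direct beam = 1360 × 0.9401 × 0.6634 = 848.18 W/m².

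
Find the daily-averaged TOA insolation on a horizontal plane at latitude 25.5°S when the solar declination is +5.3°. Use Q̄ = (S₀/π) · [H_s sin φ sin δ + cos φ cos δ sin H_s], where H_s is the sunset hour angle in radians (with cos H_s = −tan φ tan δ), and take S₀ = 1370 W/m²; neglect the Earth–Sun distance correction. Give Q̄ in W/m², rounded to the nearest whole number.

The sunset hour angle satisfies cos H_s = −tan φ tan δ = 0.0442, giving H_s = 87.47°. In radians, H_s = 1.5266.
H_s sin φ sin δ = 1.5266 × -0.4305 × 0.0924 = -0.0607.
cos φ cos δ sin H_s = 0.9026 × 0.9957 × 0.9990 = 0.8978.
Q̄ = (1370/π) × (-0.0607 + 0.8978) = 436.08 × 0.8371 = 365.04 W/m².

365 W/m²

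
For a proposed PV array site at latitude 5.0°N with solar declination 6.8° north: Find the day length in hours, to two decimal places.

12.08 hours

−tan φ tan δ = −(0.0875)(0.1192) = -0.0104; H_s = arccos(-0.0104) = 90.60°.
Day length = 2 H_s / 15° h⁻¹ = 181.20° / 15 = 12.080 h.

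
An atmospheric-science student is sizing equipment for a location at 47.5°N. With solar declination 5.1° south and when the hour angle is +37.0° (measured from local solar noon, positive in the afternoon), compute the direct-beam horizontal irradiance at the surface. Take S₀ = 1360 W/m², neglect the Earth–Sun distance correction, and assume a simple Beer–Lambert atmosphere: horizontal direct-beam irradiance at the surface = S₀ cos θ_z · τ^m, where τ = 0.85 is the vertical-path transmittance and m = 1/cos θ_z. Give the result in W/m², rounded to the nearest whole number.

cos θ_z = sin(47.5°) sin(-5.1°) + cos(47.5°) cos(-5.1°) cos(37.00°) = -0.0655 + 0.5374 = 0.4719.
Air mass m = 1/cos θ_z = 1/0.4719 = 2.119; τ^m = 0.85^2.119 = 0.7087.
Surface direct beam = 1360 × 0.4719 × 0.7087 = 454.83 W/m².

455 W/m²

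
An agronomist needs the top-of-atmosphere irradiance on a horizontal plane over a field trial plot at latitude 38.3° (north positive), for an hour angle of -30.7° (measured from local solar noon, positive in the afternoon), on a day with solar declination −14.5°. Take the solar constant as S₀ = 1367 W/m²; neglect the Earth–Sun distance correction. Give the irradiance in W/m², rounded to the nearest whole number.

681 W/m²

cos θ_z = sin(38.3°) sin(-14.5°) + cos(38.3°) cos(-14.5°) cos(-30.70°) = -0.1552 + 0.6533 = 0.4981.
Top-of-atmosphere irradiance = S₀ cos θ_z = 1367 × 0.4981 = 680.90 W/m².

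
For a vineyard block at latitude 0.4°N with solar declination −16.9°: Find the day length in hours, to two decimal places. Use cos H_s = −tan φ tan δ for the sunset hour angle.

cos H_s = −tan(0.4°) · tan(-16.9°) = 0.0021, so H_s = arccos(0.0021) = 89.88°.
Day length = 2 H_s / 15° h⁻¹ = 179.76° / 15 = 11.984 h.

11.98 hours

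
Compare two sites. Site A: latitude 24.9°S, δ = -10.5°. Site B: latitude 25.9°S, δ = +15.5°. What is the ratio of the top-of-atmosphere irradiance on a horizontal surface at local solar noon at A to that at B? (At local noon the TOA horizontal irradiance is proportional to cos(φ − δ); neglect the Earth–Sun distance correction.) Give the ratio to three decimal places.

A: cos θ_z = cos(-24.9° − (-10.5°)) = 0.9686.
B: cos θ_z = cos(-25.9° − (15.5°)) = 0.7501.
Ratio A/B = 0.9686 / 0.7501 = 1.2913.

1.291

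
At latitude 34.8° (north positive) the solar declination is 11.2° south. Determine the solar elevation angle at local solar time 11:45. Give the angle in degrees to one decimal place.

Hour angle H = 15° × (11.75 − 12) = -3.75°.
cos θ_z = sin φ sin δ + cos φ cos δ cos H = (0.5707)(-0.1942) + (0.8211)(0.9810)(0.9979) = 0.6930.
θ_z = arccos(0.6930) = 46.13°, so the elevation is 90° − 46.13° = 43.87°.

43.9°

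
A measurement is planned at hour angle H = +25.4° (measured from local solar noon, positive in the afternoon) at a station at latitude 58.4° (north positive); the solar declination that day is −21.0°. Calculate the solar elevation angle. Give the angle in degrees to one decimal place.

7.9°

With φ = 58.4°, δ = -21.0°, H = 25.40°: sin φ sin δ = -0.3052, cos φ cos δ cos H = 0.4419, so cos θ_z = 0.1367.
θ_z = arccos(0.1367) = 82.14°, so the elevation is 90° − 82.14° = 7.86°.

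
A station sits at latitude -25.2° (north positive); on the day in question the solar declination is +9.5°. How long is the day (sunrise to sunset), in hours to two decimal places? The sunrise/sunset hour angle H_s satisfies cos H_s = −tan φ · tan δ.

11.40 hours

cos H_s = −tan(-25.2°) · tan(9.5°) = 0.0787, so H_s = arccos(0.0787) = 85.49°.
Day length = 2 H_s / 15° h⁻¹ = 170.98° / 15 = 11.399 h.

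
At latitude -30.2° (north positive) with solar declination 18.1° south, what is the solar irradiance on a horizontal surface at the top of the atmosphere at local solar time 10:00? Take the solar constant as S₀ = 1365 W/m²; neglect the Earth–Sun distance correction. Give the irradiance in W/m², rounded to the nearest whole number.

1184 W/m²

Hour angle H = 15° × (10 − 12) = -30.00°.
cos θ_z = sin(-30.2°) sin(-18.1°) + cos(-30.2°) cos(-18.1°) cos(-30.00°) = 0.1563 + 0.7114 = 0.8677.
Top-of-atmosphere irradiance = S₀ cos θ_z = 1365 × 0.8677 = 1184.41 W/m².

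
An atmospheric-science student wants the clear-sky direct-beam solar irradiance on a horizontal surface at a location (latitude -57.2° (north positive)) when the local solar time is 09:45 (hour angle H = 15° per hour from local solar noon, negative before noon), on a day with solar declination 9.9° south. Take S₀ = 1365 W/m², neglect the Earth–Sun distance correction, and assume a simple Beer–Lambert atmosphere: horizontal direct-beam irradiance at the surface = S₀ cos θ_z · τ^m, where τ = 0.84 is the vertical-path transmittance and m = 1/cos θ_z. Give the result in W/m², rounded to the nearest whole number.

Hour angle H = 15° × (9.75 − 12) = -33.75°.
cos θ_z = sin φ sin δ + cos φ cos δ cos H = (-0.8406)(-0.1719) + (0.5417)(0.9851)(0.8315) = 0.5882.
Air mass m = 1/cos θ_z = 1/0.5882 = 1.700; τ^m = 0.84^1.700 = 0.7435.
Surface direct beam = 1365 × 0.5882 × 0.7435 = 596.95 W/m².

597 W/m²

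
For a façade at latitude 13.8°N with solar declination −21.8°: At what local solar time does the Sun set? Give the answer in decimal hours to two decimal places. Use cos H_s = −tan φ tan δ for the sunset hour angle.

17.62 h

The sunset hour angle satisfies cos H_s = −tan φ tan δ = 0.0982, giving H_s = 84.36°.
Sunset is at 12 + H_s/15 = 12 + 5.624 = 17.624 h local solar time.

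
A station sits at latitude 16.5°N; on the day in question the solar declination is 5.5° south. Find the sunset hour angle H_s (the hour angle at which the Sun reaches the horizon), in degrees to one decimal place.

88.4°

−tan φ tan δ = −(0.2962)(-0.0963) = 0.0285; H_s = arccos(0.0285) = 88.37°.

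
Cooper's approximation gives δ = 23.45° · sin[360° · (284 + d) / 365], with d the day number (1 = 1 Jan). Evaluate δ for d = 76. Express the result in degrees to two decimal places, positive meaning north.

360 × (284 + 76) / 365 = 355.068°; sin(355.068°) = -0.0860.
δ = 23.45 × -0.0860 = -2.017° ≈ -2.02°.

-2.02°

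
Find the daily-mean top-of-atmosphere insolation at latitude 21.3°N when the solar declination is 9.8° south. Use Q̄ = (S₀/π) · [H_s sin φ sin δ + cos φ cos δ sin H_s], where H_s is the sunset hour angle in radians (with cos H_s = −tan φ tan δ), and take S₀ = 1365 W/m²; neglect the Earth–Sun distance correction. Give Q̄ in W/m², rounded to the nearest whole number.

−tan φ tan δ = −(0.3899)(-0.1727) = 0.0673; H_s = arccos(0.0673) = 86.14°. In radians, H_s = 1.5034.
H_s sin φ sin δ = 1.5034 × 0.3633 × -0.1702 = -0.0930.
cos φ cos δ sin H_s = 0.9317 × 0.9854 × 0.9977 = 0.9160.
Q̄ = (1365/π) × (-0.0930 + 0.9160) = 434.49 × 0.8230 = 357.59 W/m².

358 W/m²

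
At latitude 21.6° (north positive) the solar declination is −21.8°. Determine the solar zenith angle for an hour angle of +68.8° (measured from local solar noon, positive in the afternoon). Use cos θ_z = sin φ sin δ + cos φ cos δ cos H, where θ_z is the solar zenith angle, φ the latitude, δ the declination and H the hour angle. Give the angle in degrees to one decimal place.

With φ = 21.6°, δ = -21.8°, H = 68.80°: sin φ sin δ = -0.1367, cos φ cos δ cos H = 0.3122, so cos θ_z = 0.1755.
θ_z = arccos(0.1755) = 79.89°.

79.9°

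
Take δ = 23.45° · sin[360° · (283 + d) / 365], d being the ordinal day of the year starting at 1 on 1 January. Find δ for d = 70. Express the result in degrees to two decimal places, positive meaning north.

-4.81°

360 × (283 + 70) / 365 = 348.164°; sin(348.164°) = -0.2051.
δ = 23.45 × -0.2051 = -4.810° ≈ -4.81°.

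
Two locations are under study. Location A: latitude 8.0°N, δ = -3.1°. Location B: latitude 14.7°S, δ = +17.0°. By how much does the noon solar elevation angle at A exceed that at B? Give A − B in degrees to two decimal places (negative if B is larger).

+20.60°

A: 90° − |8.0 − (-3.1)| = 78.90°.
B: 90° − |-14.7 − (17.0)| = 58.30°.
A − B = 78.90 − 58.30 = 20.60°.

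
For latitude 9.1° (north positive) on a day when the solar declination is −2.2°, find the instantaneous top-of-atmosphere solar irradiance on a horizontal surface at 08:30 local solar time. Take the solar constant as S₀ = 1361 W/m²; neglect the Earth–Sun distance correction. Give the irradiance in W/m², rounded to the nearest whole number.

Hour angle H = 15° × (8.5 − 12) = -52.50°.
cos θ_z = sin φ sin δ + cos φ cos δ cos H = (0.1582)(-0.0384) + (0.9874)(0.9993)(0.6088) = 0.5946.
Top-of-atmosphere irradiance = S₀ cos θ_z = 1361 × 0.5946 = 809.25 W/m².

809 W/m²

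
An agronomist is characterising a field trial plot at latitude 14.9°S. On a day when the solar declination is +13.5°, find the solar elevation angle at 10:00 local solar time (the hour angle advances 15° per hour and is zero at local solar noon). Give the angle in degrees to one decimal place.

48.9°

Hour angle H = 15° × (10 − 12) = -30.00°.
cos θ_z = sin φ sin δ + cos φ cos δ cos H = (-0.2571)(0.2334) + (0.9664)(0.9724)(0.8660) = 0.7538.
θ_z = arccos(0.7538) = 41.08°, so the elevation is 90° − 41.08° = 48.92°.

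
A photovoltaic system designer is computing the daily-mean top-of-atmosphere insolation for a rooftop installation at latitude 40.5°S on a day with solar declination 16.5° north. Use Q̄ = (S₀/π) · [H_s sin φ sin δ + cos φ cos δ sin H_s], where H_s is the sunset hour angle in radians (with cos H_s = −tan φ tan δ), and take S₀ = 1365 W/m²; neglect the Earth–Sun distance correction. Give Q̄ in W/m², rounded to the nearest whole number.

−tan φ tan δ = −(-0.8541)(0.2962) = 0.2530; H_s = arccos(0.2530) = 75.34°. In radians, H_s = 1.3149.
H_s sin φ sin δ = 1.3149 × -0.6494 × 0.2840 = -0.2425.
cos φ cos δ sin H_s = 0.7604 × 0.9588 × 0.9674 = 0.7053.
Q̄ = (1365/π) × (-0.2425 + 0.7053) = 434.49 × 0.4628 = 201.08 W/m².

201 W/m²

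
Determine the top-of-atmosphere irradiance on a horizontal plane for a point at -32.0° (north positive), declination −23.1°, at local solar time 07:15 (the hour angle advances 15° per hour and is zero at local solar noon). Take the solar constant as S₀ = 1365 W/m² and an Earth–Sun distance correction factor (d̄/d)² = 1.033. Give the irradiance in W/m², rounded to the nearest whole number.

Hour angle H = 15° × (7.25 − 12) = -71.25°.
With φ = -32.0°, δ = -23.1°, H = -71.25°: sin φ sin δ = 0.2079, cos φ cos δ cos H = 0.2507, so cos θ_z = 0.4586.
Top-of-atmosphere irradiance = S₀ (d̄/d)² cos θ_z = 1365 × 1.033 × 0.4586 = 646.65 W/m².

647 W/m²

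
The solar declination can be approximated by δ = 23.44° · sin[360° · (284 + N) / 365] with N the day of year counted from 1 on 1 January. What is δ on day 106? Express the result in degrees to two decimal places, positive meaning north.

+9.78°

360 × (284 + 106) / 365 = 384.658°; sin(384.658°) = 0.4172.
δ = 23.44 × 0.4172 = 9.779° ≈ +9.78°.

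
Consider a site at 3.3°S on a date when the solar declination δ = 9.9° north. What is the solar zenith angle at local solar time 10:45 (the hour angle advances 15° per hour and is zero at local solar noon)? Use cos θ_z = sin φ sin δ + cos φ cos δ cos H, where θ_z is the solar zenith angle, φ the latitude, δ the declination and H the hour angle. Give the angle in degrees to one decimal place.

22.9°

Hour angle H = 15° × (10.75 − 12) = -18.75°.
With φ = -3.3°, δ = 9.9°, H = -18.75°: sin φ sin δ = -0.0099, cos φ cos δ cos H = 0.9313, so cos θ_z = 0.9214.
θ_z = arccos(0.9214) = 22.87°.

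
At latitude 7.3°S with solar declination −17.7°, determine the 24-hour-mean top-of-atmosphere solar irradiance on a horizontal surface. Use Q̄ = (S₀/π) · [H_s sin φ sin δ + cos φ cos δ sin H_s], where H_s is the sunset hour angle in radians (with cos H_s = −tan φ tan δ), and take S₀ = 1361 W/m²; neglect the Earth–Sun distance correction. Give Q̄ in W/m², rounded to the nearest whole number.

−tan φ tan δ = −(-0.1281)(-0.3191) = -0.0409; H_s = arccos(-0.0409) = 92.34°. In radians, H_s = 1.6116.
H_s sin φ sin δ = 1.6116 × -0.1271 × -0.3040 = 0.0623.
cos φ cos δ sin H_s = 0.9919 × 0.9527 × 0.9992 = 0.9442.
Q̄ = (1361/π) × (0.0623 + 0.9442) = 433.22 × 1.0065 = 436.04 W/m².

436 W/m²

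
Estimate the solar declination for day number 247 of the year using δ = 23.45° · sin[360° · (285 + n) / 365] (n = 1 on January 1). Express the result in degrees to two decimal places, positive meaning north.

+6.18°

360 × (285 + 247) / 365 = 524.712°; sin(524.712°) = 0.2637.
δ = 23.45 × 0.2637 = 6.184° ≈ +6.18°.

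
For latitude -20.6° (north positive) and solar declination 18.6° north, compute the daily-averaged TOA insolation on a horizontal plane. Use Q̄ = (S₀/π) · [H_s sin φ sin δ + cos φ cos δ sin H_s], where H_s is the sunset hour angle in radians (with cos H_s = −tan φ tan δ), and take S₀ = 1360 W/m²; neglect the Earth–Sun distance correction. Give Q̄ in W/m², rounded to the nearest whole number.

The sunset hour angle satisfies cos H_s = −tan φ tan δ = 0.1265, giving H_s = 82.73°. In radians, H_s = 1.4439.
H_s sin φ sin δ = 1.4439 × -0.3518 × 0.3190 = -0.1620.
cos φ cos δ sin H_s = 0.9361 × 0.9478 × 0.9920 = 0.8801.
Q̄ = (1360/π) × (-0.1620 + 0.8801) = 432.90 × 0.7181 = 310.87 W/m².

311 W/m²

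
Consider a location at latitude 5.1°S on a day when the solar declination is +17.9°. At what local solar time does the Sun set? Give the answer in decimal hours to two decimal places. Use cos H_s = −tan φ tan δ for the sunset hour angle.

17.89 h

−tan φ tan δ = −(-0.0892)(0.3230) = 0.0288; H_s = arccos(0.0288) = 88.35°.
Sunset is at 12 + H_s/15 = 12 + 5.890 = 17.890 h local solar time.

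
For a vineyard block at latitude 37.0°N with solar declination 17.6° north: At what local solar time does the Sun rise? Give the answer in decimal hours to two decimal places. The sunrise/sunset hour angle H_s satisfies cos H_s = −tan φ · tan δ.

5.08 h

cos H_s = −tan(37.0°) · tan(17.6°) = -0.2390, so H_s = arccos(-0.2390) = 103.83°.
Sunrise is at 12 − H_s/15 = 12 − 6.922 = 5.078 h local solar time.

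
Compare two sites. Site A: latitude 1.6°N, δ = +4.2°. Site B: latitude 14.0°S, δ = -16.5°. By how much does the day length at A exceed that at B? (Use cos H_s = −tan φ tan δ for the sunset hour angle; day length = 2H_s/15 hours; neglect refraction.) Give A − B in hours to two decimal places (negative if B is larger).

A: H_s = arccos(−tan 1.6° · tan 4.2°) = 90.12°, so 2H_s/15 = 12.0160 h.
B: H_s = arccos(−tan -14.0° · tan -16.5°) = 94.24°, so 2H_s/15 = 12.5653 h.
A − B = 12.0160 − 12.5653 = -0.5493 h.

-0.55 h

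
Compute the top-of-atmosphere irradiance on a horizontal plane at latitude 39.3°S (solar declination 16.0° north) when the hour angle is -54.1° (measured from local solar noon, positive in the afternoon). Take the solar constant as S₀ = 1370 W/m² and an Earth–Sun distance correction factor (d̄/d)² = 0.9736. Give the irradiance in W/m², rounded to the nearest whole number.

349 W/m²

With φ = -39.3°, δ = 16.0°, H = -54.10°: sin φ sin δ = -0.1746, cos φ cos δ cos H = 0.4362, so cos θ_z = 0.2616.
Top-of-atmosphere irradiance = S₀ (d̄/d)² cos θ_z = 1370 × 0.9736 × 0.2616 = 348.93 W/m².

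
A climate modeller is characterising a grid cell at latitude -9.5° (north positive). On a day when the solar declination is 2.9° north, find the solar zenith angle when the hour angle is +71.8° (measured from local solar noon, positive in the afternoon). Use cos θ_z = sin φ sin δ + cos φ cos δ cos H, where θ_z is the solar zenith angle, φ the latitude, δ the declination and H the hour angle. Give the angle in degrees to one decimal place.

With φ = -9.5°, δ = 2.9°, H = 71.80°: sin φ sin δ = -0.0084, cos φ cos δ cos H = 0.3077, so cos θ_z = 0.2993.
θ_z = arccos(0.2993) = 72.58°.

72.6°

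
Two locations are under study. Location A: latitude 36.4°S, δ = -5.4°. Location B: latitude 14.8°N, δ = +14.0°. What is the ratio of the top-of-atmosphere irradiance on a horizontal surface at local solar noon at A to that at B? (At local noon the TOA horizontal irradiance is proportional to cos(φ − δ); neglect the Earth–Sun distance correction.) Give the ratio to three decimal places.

A: cos θ_z = cos(-36.4° − (-5.4°)) = 0.8572.
B: cos θ_z = cos(14.8° − (14.0°)) = 0.9999.
Ratio A/B = 0.8572 / 0.9999 = 0.8573.

0.857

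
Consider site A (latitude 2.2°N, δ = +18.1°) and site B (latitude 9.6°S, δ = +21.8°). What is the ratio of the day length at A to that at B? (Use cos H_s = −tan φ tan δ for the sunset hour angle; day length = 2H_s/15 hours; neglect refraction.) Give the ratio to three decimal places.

A: H_s = arccos(−tan 2.2° · tan 18.1°) = 90.72°, so 2H_s/15 = 12.0960 h.
B: H_s = arccos(−tan -9.6° · tan 21.8°) = 86.12°, so 2H_s/15 = 11.4827 h.
Ratio A/B = 12.0960 / 11.4827 = 1.0534.

1.053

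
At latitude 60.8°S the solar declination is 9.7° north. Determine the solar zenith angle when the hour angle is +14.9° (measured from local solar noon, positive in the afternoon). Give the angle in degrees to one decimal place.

71.5°

cos θ_z = sin φ sin δ + cos φ cos δ cos H = (-0.8729)(0.1685) + (0.4879)(0.9857)(0.9664) = 0.3177.
θ_z = arccos(0.3177) = 71.48°.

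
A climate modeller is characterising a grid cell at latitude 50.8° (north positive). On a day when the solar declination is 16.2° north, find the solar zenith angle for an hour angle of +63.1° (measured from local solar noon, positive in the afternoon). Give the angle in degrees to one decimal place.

cos θ_z = sin φ sin δ + cos φ cos δ cos H = (0.7749)(0.2790) + (0.6320)(0.9603)(0.4524) = 0.4908.
θ_z = arccos(0.4908) = 60.61°.

60.6°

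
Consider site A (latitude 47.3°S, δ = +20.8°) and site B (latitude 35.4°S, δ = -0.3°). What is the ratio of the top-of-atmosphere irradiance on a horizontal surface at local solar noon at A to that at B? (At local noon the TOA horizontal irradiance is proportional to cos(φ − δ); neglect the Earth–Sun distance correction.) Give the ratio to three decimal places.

A: cos θ_z = cos(-47.3° − (20.8°)) = 0.3730.
B: cos θ_z = cos(-35.4° − (-0.3°)) = 0.8181.
Ratio A/B = 0.3730 / 0.8181 = 0.4559.

0.456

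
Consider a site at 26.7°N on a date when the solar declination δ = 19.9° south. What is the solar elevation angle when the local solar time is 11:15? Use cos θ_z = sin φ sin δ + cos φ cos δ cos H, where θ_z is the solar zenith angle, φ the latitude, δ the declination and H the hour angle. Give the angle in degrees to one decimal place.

42.1°

Hour angle H = 15° × (11.25 − 12) = -11.25°.
With φ = 26.7°, δ = -19.9°, H = -11.25°: sin φ sin δ = -0.1529, cos φ cos δ cos H = 0.8239, so cos θ_z = 0.6710.
θ_z = arccos(0.6710) = 47.86°, so the elevation is 90° − 47.86° = 42.14°.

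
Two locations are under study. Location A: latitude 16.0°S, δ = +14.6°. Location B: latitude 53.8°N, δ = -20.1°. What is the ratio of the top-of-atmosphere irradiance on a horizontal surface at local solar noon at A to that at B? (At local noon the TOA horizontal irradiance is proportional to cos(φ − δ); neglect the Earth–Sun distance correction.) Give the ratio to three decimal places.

3.104

A: cos θ_z = cos(-16.0° − (14.6°)) = 0.8607.
B: cos θ_z = cos(53.8° − (-20.1°)) = 0.2773.
Ratio A/B = 0.8607 / 0.2773 = 3.1039.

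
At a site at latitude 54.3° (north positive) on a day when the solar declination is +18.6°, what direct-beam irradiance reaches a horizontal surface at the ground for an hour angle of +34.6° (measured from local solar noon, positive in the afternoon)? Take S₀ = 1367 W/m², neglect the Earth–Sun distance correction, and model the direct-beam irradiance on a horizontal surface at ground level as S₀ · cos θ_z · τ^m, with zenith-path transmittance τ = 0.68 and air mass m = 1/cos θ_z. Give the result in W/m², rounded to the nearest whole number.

569 W/m²

With φ = 54.3°, δ = 18.6°, H = 34.60°: sin φ sin δ = 0.2590, cos φ cos δ cos H = 0.4552, so cos θ_z = 0.7142.
Air mass m = 1/cos θ_z = 1/0.7142 = 1.400; τ^m = 0.68^1.400 = 0.5828.
Surface direct beam = 1367 × 0.7142 × 0.5828 = 568.99 W/m².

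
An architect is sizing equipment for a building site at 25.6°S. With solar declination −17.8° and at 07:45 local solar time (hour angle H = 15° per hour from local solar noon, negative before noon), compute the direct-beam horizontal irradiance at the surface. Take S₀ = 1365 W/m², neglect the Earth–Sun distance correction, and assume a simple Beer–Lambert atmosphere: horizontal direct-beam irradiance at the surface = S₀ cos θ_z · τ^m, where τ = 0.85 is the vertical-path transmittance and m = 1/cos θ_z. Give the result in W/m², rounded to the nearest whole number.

509 W/m²

Hour angle H = 15° × (7.75 − 12) = -63.75°.
With φ = -25.6°, δ = -17.8°, H = -63.75°: sin φ sin δ = 0.1321, cos φ cos δ cos H = 0.3798, so cos θ_z = 0.5119.
Air mass m = 1/cos θ_z = 1/0.5119 = 1.954; τ^m = 0.85^1.954 = 0.7279.
Surface direct beam = 1365 × 0.5119 × 0.7279 = 508.62 W/m².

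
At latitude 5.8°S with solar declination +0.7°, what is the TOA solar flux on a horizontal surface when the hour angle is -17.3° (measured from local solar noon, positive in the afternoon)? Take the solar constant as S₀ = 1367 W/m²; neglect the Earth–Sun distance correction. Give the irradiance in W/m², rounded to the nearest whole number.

With φ = -5.8°, δ = 0.7°, H = -17.30°: sin φ sin δ = -0.0012, cos φ cos δ cos H = 0.9498, so cos θ_z = 0.9486.
Top-of-atmosphere irradiance = S₀ cos θ_z = 1367 × 0.9486 = 1296.74 W/m².

1297 W/m²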